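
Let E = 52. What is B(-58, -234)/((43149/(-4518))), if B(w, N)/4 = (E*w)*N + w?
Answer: -4251052464/14383 ≈ -2.9556e+5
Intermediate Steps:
B(w, N) = 4*w + 208*N*w (B(w, N) = 4*((52*w)*N + w) = 4*(52*N*w + w) = 4*(w + 52*N*w) = 4*w + 208*N*w)
B(-58, -234)/((43149/(-4518))) = (4*(-58)*(1 + 52*(-234)))/((43149/(-4518))) = (4*(-58)*(1 - 12168))/((43149*(-1/4518))) = (4*(-58)*(-12167))/(-14383/1506) = 2822744*(-1506/14383) = -4251052464/14383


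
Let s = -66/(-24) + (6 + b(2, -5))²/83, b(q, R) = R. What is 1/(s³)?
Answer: 36594368/771095213 ≈ 0.047458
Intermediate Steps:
s = 917/332 (s = -66/(-24) + (6 - 5)²/83 = -66*(-1/24) + 1²*(1/83) = 11/4 + 1*(1/83) = 11/4 + 1/83 = 917/332 ≈ 2.7620)
1/(s³) = 1/((917/332)³) = 1/(771095213/36594368) = 36594368/771095213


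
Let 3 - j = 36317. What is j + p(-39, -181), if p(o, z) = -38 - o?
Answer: -36313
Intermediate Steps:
j = -36314 (j = 3 - 1*36317 = 3 - 36317 = -36314)
j + p(-39, -181) = -36314 + (-38 - 1*(-39)) = -36314 + (-38 + 39) = -36314 + 1 = -36313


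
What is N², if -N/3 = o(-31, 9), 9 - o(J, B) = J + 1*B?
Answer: 8649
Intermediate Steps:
o(J, B) = 9 - B - J (o(J, B) = 9 - (J + 1*B) = 9 - (J + B) = 9 - (B + J) = 9 + (-B - J) = 9 - B - J)
N = -93 (N = -3*(9 - 1*9 - 1*(-31)) = -3*(9 - 9 + 31) = -3*31 = -93)
N² = (-93)² = 8649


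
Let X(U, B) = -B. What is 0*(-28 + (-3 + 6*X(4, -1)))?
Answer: 0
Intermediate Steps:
0*(-28 + (-3 + 6*X(4, -1))) = 0*(-28 + (-3 + 6*(-1*(-1)))) = 0*(-28 + (-3 + 6*1)) = 0*(-28 + (-3 + 6)) = 0*(-28 + 3) = 0*(-25) = 0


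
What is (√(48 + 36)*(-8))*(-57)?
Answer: 912*√21 ≈ 4179.3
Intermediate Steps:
(√(48 + 36)*(-8))*(-57) = (√84*(-8))*(-57) = ((2*√21)*(-8))*(-57) = -16*√21*(-57) = 912*√21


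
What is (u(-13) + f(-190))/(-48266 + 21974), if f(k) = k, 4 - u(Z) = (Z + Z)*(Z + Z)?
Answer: 431/13146 ≈ 0.032786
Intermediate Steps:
u(Z) = 4 - 4*Z² (u(Z) = 4 - (Z + Z)*(Z + Z) = 4 - 2*Z*2*Z = 4 - 4*Z²)
(u(-13) + f(-190))/(-48266 + 21974) = ((4 - 4*(-13)²) - 190)/(-48266 + 21974) = ((4 - 4*169) - 190)/(-26292) = ((4 - 676) - 190)*(-1/26292) = (-672 - 190)*(-1/26292) = -862*(-1/26292) = 431/13146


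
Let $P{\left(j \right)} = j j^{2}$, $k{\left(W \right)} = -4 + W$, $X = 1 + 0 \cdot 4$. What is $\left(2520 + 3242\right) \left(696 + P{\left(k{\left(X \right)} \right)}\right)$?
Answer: $3854778$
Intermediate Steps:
$X = 1$ ($X = 1 + 0 = 1$)
$P{\left(j \right)} = j^{3}$
$\left(2520 + 3242\right) \left(696 + P{\left(k{\left(X \right)} \right)}\right) = \left(2520 + 3242\right) \left(696 + \left(-4 + 1\right)^{3}\right) = 5762 \left(696 + \left(-3\right)^{3}\right) = 5762 \left(696 - 27\right) = 5762 \cdot 669 = 3854778$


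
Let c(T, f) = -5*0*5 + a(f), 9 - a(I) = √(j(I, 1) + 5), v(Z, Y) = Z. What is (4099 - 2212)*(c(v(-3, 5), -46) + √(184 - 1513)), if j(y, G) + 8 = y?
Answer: 16983 - 13209*I + 1887*I*√1329 ≈ 16983.0 + 55582.0*I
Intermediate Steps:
j(y, G) = -8 + y
a(I) = 9 - √(-3 + I) (a(I) = 9 - √((-8 + I) + 5) = 9 - √(-3 + I))
c(T, f) = 9 - √(-3 + f) (c(T, f) = -5*0*5 + (9 - √(-3 + f)) = 0*5 + (9 - √(-3 + f)) = 0 + (9 - √(-3 + f)) = 9 - √(-3 + f))
(4099 - 2212)*(c(v(-3, 5), -46) + √(184 - 1513)) = (4099 - 2212)*((9 - √(-3 - 46)) + √(184 - 1513)) = 1887*((9 - √(-49)) + √(-1329)) = 1887*((9 - 7*I) + I*√1329) = 1887*(9 - 7*I + I*√1329) = 16983 - 13209*I + 1887*I*√1329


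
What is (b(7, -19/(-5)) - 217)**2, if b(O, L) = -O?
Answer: 50176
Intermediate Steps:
(b(7, -19/(-5)) - 217)**2 = (-1*7 - 217)**2 = (-7 - 217)**2 = (-224)**2 = 50176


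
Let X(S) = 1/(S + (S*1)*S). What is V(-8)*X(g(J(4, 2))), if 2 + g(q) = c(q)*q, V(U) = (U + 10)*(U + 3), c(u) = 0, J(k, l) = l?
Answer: -5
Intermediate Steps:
V(U) = (3 + U)*(10 + U) (V(U) = (10 + U)*(3 + U) = (3 + U)*(10 + U))
g(q) = -2 (g(q) = -2 + 0*q = -2 + 0 = -2)
X(S) = 1/(S + S**2) (X(S) = 1/(S + S*S) = 1/(S + S**2))
V(-8)*X(g(J(4, 2))) = (30 + (-8)**2 + 13*(-8))*(1/((-2)*(1 - 2))) = (30 + 64 - 104)*(-1/2/(-1)) = -(-5)*(-1) = -10*1/2 = -5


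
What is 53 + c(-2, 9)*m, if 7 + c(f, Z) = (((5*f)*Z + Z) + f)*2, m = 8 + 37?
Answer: -7732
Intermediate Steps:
m = 45
c(f, Z) = -7 + 2*Z + 2*f + 10*Z*f (c(f, Z) = -7 + (((5*f)*Z + Z) + f)*2 = -7 + ((5*Z*f + Z) + f)*2 = -7 + ((Z + 5*Z*f) + f)*2 = -7 + (Z + f + 5*Z*f)*2 = -7 + (2*Z + 2*f + 10*Z*f) = -7 + 2*Z + 2*f + 10*Z*f)
53 + c(-2, 9)*m = 53 + (-7 + 2*9 + 2*(-2) + 10*9*(-2))*45 = 53 + (-7 + 18 - 4 - 180)*45 = 53 - 173*45 = 53 - 7785 = -7732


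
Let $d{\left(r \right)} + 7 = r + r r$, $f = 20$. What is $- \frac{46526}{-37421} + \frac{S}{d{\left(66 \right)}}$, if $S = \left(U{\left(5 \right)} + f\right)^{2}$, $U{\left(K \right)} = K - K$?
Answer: $\frac{44076138}{33042743} \approx 1.3339$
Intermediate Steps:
$U{\left(K \right)} = 0$
$S = 400$ ($S = \left(0 + 20\right)^{2} = 20^{2} = 400$)
$d{\left(r \right)} = -7 + r + r^{2}$ ($d{\left(r \right)} = -7 + \left(r + r r\right) = -7 + \left(r + r^{2}\right) = -7 + r + r^{2}$)
$- \frac{46526}{-37421} + \frac{S}{d{\left(66 \right)}} = - \frac{46526}{-37421} + \frac{400}{-7 + 66 + 66^{2}} = \left(-46526\right) \left(- \frac{1}{37421}\right) + \frac{400}{-7 + 66 + 4356} = \frac{46526}{37421} + \frac{400}{4415} = \frac{46526}{37421} + 400 \cdot \frac{1}{4415} = \frac{46526}{37421} + \frac{80}{883} = \frac{44076138}{33042743}$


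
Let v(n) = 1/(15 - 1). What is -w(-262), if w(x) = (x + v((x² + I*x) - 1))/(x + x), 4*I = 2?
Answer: -3667/7336 ≈ -0.49986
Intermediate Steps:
I = ½ (I = (¼)*2 = ½ ≈ 0.50000)
v(n) = 1/14
w(x) = (1/14 + x)/(2*x) (w(x) = (x + 1/14)/(x + x) = (1/14 + x)/((2*x)) = (1/14 + x)*(1/(2*x)) = (1/14 + x)/(2*x))
-w(-262) = -(1 + 14*(-262))/(28*(-262)) = -(-1)*(1 - 3668)/(28*262) = -(-1)*(-3667)/(28*262) = -1*3667/7336 = -3667/7336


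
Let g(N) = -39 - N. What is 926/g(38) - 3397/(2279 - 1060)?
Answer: -1390363/93863 ≈ -14.813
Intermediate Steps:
926/g(38) - 3397/(2279 - 1060) = 926/(-39 - 1*38) - 3397/(2279 - 1060) = 926/(-39 - 38) - 3397/1219 = 926/(-77) - 3397*1/1219 = 926*(-1/77) - 3397/1219 = -926/77 - 3397/1219 = -1390363/93863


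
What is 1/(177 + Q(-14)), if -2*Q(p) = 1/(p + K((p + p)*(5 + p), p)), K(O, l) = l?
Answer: 56/9913 ≈ 0.0056491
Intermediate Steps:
Q(p) = -1/(4*p) (Q(p) = -1/(2*(p + p)) = -1/(2*p)/2 = -1/(4*p))
1/(177 + Q(-14)) = 1/(177 - ¼/(-14)) = 1/(177 - ¼*(-1/14)) = 1/(177 + 1/56) = 1/(9913/56) = 56/9913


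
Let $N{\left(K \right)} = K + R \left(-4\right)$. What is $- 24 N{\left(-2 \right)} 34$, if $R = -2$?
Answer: $-4896$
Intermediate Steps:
$N{\left(K \right)} = 8 + K$ ($N{\left(K \right)} = K - -8 = K + 8 = 8 + K$)
$- 24 N{\left(-2 \right)} 34 = - 24 \left(8 - 2\right) 34 = \left(-24\right) 6 \cdot 34 = \left(-144\right) 34 = -4896$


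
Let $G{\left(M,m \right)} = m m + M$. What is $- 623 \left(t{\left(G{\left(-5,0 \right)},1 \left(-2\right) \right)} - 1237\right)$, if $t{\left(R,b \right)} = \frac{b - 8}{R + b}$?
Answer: $769761$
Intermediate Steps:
$G{\left(M,m \right)} = M + m^{2}$ ($G{\left(M,m \right)} = m^{2} + M = M + m^{2}$)
$t{\left(R,b \right)} = \frac{-8 + b}{R + b}$
$- 623 \left(t{\left(G{\left(-5,0 \right)},1 \left(-2\right) \right)} - 1237\right) = - 623 \left(\frac{-8 + 1 \left(-2\right)}{\left(-5 + 0^{2}\right) + 1 \left(-2\right)} - 1237\right) = - 623 \left(\frac{-8 - 2}{\left(-5 + 0\right) - 2} - 1237\right) = - 623 \left(\frac{1}{-5 - 2} \left(-10\right) - 1237\right) = - 623 \left(\frac{1}{-7} \left(-10\right) - 1237\right) = - 623 \left(\left(- \frac{1}{7}\right) \left(-10\right) - 1237\right) = - 623 \left(\frac{10}{7} - 1237\right) = \left(-623\right) \left(- \frac{8649}{7}\right) = 769761$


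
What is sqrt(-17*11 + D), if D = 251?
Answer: 8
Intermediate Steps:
sqrt(-17*11 + D) = sqrt(-17*11 + 251) = sqrt(-187 + 251) = sqrt(64) = 8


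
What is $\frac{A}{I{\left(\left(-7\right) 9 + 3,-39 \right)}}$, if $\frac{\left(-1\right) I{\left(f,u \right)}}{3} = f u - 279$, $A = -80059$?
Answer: $\frac{80059}{6183} \approx 12.948$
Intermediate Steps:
$I{\left(f,u \right)} = 837 - 3 f u$ ($I{\left(f,u \right)} = - 3 \left(f u - 279\right) = - 3 \left(-279 + f u\right) = 837 - 3 f u$)
$\frac{A}{I{\left(\left(-7\right) 9 + 3,-39 \right)}} = - \frac{80059}{837 - 3 \left(\left(-7\right) 9 + 3\right) \left(-39\right)} = - \frac{80059}{837 - 3 \left(-63 + 3\right) \left(-39\right)} = - \frac{80059}{837 - \left(-180\right) \left(-39\right)} = - \frac{80059}{837 - 7020} = - \frac{80059}{-6183} = \left(-80059\right) \left(- \frac{1}{6183}\right) = \frac{80059}{6183}$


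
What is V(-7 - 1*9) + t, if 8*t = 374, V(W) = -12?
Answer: 139/4 ≈ 34.750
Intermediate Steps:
t = 187/4 (t = (1/8)*374 = 187/4 ≈ 46.750)
V(-7 - 1*9) + t = -12 + 187/4 = 139/4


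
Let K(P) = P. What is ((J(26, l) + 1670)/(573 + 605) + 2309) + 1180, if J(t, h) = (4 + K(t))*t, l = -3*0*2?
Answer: 2056246/589 ≈ 3491.1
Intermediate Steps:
l = 0 (l = 0*2 = 0)
J(t, h) = t*(4 + t) (J(t, h) = (4 + t)*t = t*(4 + t))
((J(26, l) + 1670)/(573 + 605) + 2309) + 1180 = ((26*(4 + 26) + 1670)/(573 + 605) + 2309) + 1180 = ((26*30 + 1670)/1178 + 2309) + 1180 = ((780 + 1670)*(1/1178) + 2309) + 1180 = (2450*(1/1178) + 2309) + 1180 = (1225/589 + 2309) + 1180 = 1361226/589 + 1180 = 2056246/589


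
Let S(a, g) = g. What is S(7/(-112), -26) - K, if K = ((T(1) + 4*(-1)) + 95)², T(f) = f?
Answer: -8490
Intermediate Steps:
K = 8464 (K = ((1 + 4*(-1)) + 95)² = ((1 - 4) + 95)² = (-3 + 95)² = 92² = 8464)
S(7/(-112), -26) - K = -26 - 1*8464 = -26 - 8464 = -8490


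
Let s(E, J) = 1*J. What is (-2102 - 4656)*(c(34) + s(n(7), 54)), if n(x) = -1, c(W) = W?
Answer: -594704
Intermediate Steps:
s(E, J) = J
(-2102 - 4656)*(c(34) + s(n(7), 54)) = (-2102 - 4656)*(34 + 54) = -6758*88 = -594704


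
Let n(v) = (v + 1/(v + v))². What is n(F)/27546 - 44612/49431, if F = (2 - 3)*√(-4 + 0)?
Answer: -6554845517/7262007072 ≈ -0.90262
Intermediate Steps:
F = -2*I (F = -√(-4) = -2*I ≈ -2.0*I)
n(v) = (v + 1/(2*v))²
n(F)/27546 - 44612/49431 = ((1 + 2*(-2*I)²)²/(4*(-2*I)²))/27546 - 44612/49431 = ((¼)*(-¼)*(1 + 2*(-4))²)*(1/27546) - 44612*1/49431 = ((¼)*(-¼)*(1 - 8)²)*(1/27546) - 44612/49431 = ((¼)*(-¼)*(-7)²)*(1/27546) - 44612/49431 = ((¼)*(-¼)*49)*(1/27546) - 44612/49431 = -49/16*1/27546 - 44612/49431 = -49/440736 - 44612/49431 = -6554845517/7262007072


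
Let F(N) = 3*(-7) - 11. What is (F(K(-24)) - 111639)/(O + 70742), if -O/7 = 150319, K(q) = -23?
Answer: 15953/140213 ≈ 0.11378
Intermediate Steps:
O = -1052233 (O = -7*150319 = -1052233)
F(N) = -32 (F(N) = -21 - 11 = -32)
(F(K(-24)) - 111639)/(O + 70742) = (-32 - 111639)/(-1052233 + 70742) = -111671/(-981491) = -111671*(-1/981491) = 15953/140213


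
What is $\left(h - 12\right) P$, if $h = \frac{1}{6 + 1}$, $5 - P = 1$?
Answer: $- \frac{332}{7} \approx -47.429$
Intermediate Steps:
$P = 4$ ($P = 5 - 1 = 4$)
$h = \frac{1}{7} \approx 0.14286$
$\left(h - 12\right) P = \left(\frac{1}{7} - 12\right) 4 = \left(- \frac{83}{7}\right) 4 = - \frac{332}{7}$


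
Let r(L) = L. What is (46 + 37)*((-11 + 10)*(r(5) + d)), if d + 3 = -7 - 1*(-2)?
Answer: 249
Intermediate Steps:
d = -8 (d = -3 + (-7 - 1*(-2)) = -3 + (-7 + 2) = -3 - 5 = -8)
(46 + 37)*((-11 + 10)*(r(5) + d)) = (46 + 37)*((-11 + 10)*(5 - 8)) = 83*(-1*(-3)) = 83*3 = 249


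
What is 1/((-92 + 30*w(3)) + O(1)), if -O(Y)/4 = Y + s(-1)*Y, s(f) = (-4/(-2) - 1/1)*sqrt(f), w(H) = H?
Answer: -3/26 + I/13 ≈ -0.11538 + 0.076923*I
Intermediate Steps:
s(f) = sqrt(f) (s(f) = (-4*(-1/2) - 1*1)*sqrt(f) = (2 - 1)*sqrt(f) = 1*sqrt(f) = sqrt(f))
O(Y) = -4*Y - 4*I*Y (O(Y) = -4*(Y + sqrt(-1)*Y) = -4*(Y + I*Y) = -4*Y - 4*I*Y)
1/((-92 + 30*w(3)) + O(1)) = 1/((-92 + 30*3) - 4*1*(1 + I)) = 1/((-92 + 90) + (-4 - 4*I)) = 1/(-2 + (-4 - 4*I)) = 1/(-6 - 4*I) = (-6 + 4*I)/52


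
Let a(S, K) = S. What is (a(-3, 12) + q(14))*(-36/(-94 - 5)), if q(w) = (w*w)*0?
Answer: -12/11 ≈ -1.0909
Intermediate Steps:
q(w) = 0 (q(w) = w**2*0 = 0)
(a(-3, 12) + q(14))*(-36/(-94 - 5)) = (-3 + 0)*(-36/(-94 - 5)) = -3*(-36)/(-99) = -(-1)*(-36)/33 = -3*4/11 = -12/11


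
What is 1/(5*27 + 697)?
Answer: 1/832 ≈ 0.0012019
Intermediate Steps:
1/(5*27 + 697) = 1/(135 + 697) = 1/832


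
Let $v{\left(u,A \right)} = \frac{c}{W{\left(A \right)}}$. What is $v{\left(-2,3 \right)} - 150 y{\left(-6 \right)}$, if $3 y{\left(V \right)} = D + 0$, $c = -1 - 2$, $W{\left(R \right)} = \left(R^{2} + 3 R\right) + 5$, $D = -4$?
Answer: $\frac{4597}{23} \approx 199.87$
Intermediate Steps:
$W{\left(R \right)} = 5 + R^{2} + 3 R$
$c = -3$
$v{\left(u,A \right)} = - \frac{3}{5 + A^{2} + 3 A}$
$y{\left(V \right)} = - \frac{4}{3}$ ($y{\left(V \right)} = \frac{-4 + 0}{3} = \frac{1}{3} \left(-4\right) = - \frac{4}{3}$)
$v{\left(-2,3 \right)} - 150 y{\left(-6 \right)} = - \frac{3}{5 + 3^{2} + 3 \cdot 3} - -200 = - \frac{3}{5 + 9 + 9} + 200 = - \frac{3}{23} + 200 = \frac{4597}{23}$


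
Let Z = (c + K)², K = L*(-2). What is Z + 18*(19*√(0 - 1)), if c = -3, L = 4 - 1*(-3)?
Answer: 289 + 342*I ≈ 289.0 + 342.0*I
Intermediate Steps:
L = 7 (L = 4 + 3 = 7)
K = -14 (K = 7*(-2) = -14)
Z = 289 (Z = (-3 - 14)² = (-17)² = 289)
Z + 18*(19*√(0 - 1)) = 289 + 18*(19*√(0 - 1)) = 289 + 18*(19*√(-1)) = 289 + 18*(19*I) = 289 + 342*I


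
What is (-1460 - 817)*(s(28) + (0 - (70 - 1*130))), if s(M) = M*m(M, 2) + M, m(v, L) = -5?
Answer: 118404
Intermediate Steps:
s(M) = -4*M (s(M) = M*(-5) + M = -5*M + M = -4*M)
(-1460 - 817)*(s(28) + (0 - (70 - 1*130))) = (-1460 - 817)*(-4*28 + (0 - (70 - 1*130))) = -2277*(-112 + (0 - (70 - 130))) = -2277*(-112 + (0 - 1*(-60))) = -2277*(-112 + (0 + 60)) = -2277*(-112 + 60) = -2277*(-52) = 118404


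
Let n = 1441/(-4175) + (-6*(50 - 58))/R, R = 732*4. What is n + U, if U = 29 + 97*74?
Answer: 1835358999/254675 ≈ 7206.7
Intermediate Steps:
R = 2928
U = 7207 (U = 29 + 7178 = 7207)
n = -83726/254675 (n = 1441/(-4175) - 6*(50 - 58)/2928 = 1441*(-1/4175) - 6*(-8)*(1/2928) = -1441/4175 + 48*(1/2928) = -1441/4175 + 1/61 = -83726/254675 ≈ -0.32876)
n + U = -83726/254675 + 7207 = 1835358999/254675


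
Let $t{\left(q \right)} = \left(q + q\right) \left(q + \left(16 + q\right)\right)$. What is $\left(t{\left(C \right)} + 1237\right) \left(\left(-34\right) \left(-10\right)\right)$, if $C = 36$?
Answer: $2574820$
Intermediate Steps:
$t{\left(q \right)} = 2 q \left(16 + 2 q\right)$
$\left(t{\left(C \right)} + 1237\right) \left(\left(-34\right) \left(-10\right)\right) = \left(4 \cdot 36 \left(8 + 36\right) + 1237\right) \left(\left(-34\right) \left(-10\right)\right) = \left(4 \cdot 36 \cdot 44 + 1237\right) 340 = \left(6336 + 1237\right) 340 = 7573 \cdot 340 = 2574820$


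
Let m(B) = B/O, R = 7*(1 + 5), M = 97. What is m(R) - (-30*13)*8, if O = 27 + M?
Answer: 193461/62 ≈ 3120.3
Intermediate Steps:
R = 42 (R = 7*6 = 42)
O = 124 (O = 27 + 97 = 124)
m(B) = B/124
m(R) - (-30*13)*8 = (1/124)*42 - (-30*13)*8 = 21/62 - (-390)*8 = 21/62 - 1*(-3120) = 21/62 + 3120 = 193461/62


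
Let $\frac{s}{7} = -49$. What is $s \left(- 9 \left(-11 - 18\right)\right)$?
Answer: $-89523$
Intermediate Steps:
$s = -343$ ($s = 7 \left(-49\right) = -343$)
$s \left(- 9 \left(-11 - 18\right)\right) = - 343 \left(- 9 \left(-11 - 18\right)\right) = - 343 \left(\left(-9\right) \left(-29\right)\right) = \left(-343\right) 261 = -89523$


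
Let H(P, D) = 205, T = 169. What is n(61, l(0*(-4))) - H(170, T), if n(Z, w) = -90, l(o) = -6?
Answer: -295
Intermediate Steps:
n(61, l(0*(-4))) - H(170, T) = -90 - 1*205 = -90 - 205 = -295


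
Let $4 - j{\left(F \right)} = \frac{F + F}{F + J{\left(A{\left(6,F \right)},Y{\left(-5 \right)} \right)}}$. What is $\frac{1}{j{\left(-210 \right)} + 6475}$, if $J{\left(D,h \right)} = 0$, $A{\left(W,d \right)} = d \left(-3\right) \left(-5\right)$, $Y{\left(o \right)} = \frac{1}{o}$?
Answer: $\frac{1}{6477} \approx 0.00015439$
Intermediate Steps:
$A{\left(W,d \right)} = 15 d$ ($A{\left(W,d \right)} = - 3 d \left(-5\right) = 15 d$)
$j{\left(F \right)} = 2$ ($j{\left(F \right)} = 4 - \frac{F + F}{F + 0} = 4 - \frac{2 F}{F} = 4 - 2 = 2$)
$\frac{1}{j{\left(-210 \right)} + 6475} = \frac{1}{2 + 6475} = \frac{1}{6477}$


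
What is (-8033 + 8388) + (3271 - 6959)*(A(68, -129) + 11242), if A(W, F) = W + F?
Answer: -41235173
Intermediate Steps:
A(W, F) = F + W
(-8033 + 8388) + (3271 - 6959)*(A(68, -129) + 11242) = (-8033 + 8388) + (3271 - 6959)*((-129 + 68) + 11242) = 355 - 3688*(-61 + 11242) = 355 - 3688*11181 = 355 - 41235528 = -41235173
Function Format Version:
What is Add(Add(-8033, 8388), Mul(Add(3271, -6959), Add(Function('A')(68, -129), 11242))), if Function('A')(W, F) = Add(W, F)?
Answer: -41235173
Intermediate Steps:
Function('A')(W, F) = Add(F, W)
Add(Add(-8033, 8388), Mul(Add(3271, -6959), Add(Function('A')(68, -129), 11242))) = Add(Add(-8033, 8388), Mul(Add(3271, -6959), Add(Add(-129, 68), 11242))) = Add(355, Mul(-3688, Add(-61, 11242))) = Add(355, Mul(-3688, 11181)) = Add(355, -41235528) = -41235173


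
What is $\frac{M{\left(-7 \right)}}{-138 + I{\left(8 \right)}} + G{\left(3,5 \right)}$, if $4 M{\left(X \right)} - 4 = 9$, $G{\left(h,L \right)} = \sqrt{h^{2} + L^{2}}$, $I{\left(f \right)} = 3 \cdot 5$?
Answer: $- \frac{13}{492} + \sqrt{34} \approx 5.8045$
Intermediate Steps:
$I{\left(f \right)} = 15$
$G{\left(h,L \right)} = \sqrt{L^{2} + h^{2}}$
$M{\left(X \right)} = \frac{13}{4}$ ($M{\left(X \right)} = 1 + \frac{1}{4} \cdot 9 = 1 + \frac{9}{4} = \frac{13}{4}$)
$\frac{M{\left(-7 \right)}}{-138 + I{\left(8 \right)}} + G{\left(3,5 \right)} = \frac{1}{-138 + 15} \cdot \frac{13}{4} + \sqrt{5^{2} + 3^{2}} = \frac{1}{-123} \cdot \frac{13}{4} + \sqrt{25 + 9} = \left(- \frac{1}{123}\right) \frac{13}{4} + \sqrt{34} = - \frac{13}{492} + \sqrt{34}$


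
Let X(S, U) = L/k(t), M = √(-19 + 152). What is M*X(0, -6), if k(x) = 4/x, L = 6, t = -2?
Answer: -3*√133 ≈ -34.598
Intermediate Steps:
M = √133 ≈ 11.533
X(S, U) = -3 (X(S, U) = 6/((4/(-2))) = 6/((4*(-½))) = 6/(-2) = 6*(-½) = -3)
M*X(0, -6) = √133*(-3) = -3*√133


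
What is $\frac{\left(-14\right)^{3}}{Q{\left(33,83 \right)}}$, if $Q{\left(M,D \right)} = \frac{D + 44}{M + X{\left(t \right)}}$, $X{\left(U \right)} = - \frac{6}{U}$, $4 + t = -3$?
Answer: $- \frac{92904}{127} \approx -731.53$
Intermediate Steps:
$t = -7$ ($t = -4 - 3 = -7$)
$Q{\left(M,D \right)} = \frac{44 + D}{\frac{6}{7} + M}$ ($Q{\left(M,D \right)} = \frac{D + 44}{M - \frac{6}{-7}} = \frac{44 + D}{M - - \frac{6}{7}} = \frac{44 + D}{M + \frac{6}{7}} = \frac{44 + D}{\frac{6}{7} + M}$)
$\frac{\left(-14\right)^{3}}{Q{\left(33,83 \right)}} = \frac{\left(-14\right)^{3}}{7 \frac{1}{6 + 7 \cdot 33} \left(44 + 83\right)} = - \frac{2744}{7 \frac{1}{6 + 231} \cdot 127} = - \frac{2744}{7 \cdot \frac{1}{237} \cdot 127} = - \frac{2744}{\frac{889}{237}} = \left(-2744\right) \frac{237}{889} = - \frac{92904}{127}$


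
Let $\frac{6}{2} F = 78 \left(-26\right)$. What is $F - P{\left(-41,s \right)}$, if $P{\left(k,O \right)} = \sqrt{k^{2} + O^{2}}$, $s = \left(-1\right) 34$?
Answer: $-676 - \sqrt{2837} \approx -729.26$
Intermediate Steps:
$s = -34$
$P{\left(k,O \right)} = \sqrt{O^{2} + k^{2}}$
$F = -676$ ($F = \frac{78 \left(-26\right)}{3} = \frac{1}{3} \left(-2028\right) = -676$)
$F - P{\left(-41,s \right)} = -676 - \sqrt{\left(-34\right)^{2} + \left(-41\right)^{2}} = -676 - \sqrt{1156 + 1681} = -676 - \sqrt{2837}$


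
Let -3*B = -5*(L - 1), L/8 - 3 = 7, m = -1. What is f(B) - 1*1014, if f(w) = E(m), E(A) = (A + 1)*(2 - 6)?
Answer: -1014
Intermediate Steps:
L = 80 (L = 24 + 8*7 = 24 + 56 = 80)
B = 395/3 (B = -(-5)*(80 - 1)/3 = -(-5)*79/3 = -1/3*(-395) = 395/3 ≈ 131.67)
E(A) = -4 - 4*A (E(A) = (1 + A)*(-4) = -4 - 4*A)
f(w) = 0 (f(w) = -4 - 4*(-1) = -4 + 4 = 0)
f(B) - 1*1014 = 0 - 1*1014 = 0 - 1014 = -1014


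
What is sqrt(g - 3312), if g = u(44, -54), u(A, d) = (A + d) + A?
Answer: I*sqrt(3278) ≈ 57.254*I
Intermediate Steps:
u(A, d) = d + 2*A
g = 34 (g = -54 + 2*44 = -54 + 88 = 34)
sqrt(g - 3312) = sqrt(34 - 3312) = sqrt(-3278) = I*sqrt(3278)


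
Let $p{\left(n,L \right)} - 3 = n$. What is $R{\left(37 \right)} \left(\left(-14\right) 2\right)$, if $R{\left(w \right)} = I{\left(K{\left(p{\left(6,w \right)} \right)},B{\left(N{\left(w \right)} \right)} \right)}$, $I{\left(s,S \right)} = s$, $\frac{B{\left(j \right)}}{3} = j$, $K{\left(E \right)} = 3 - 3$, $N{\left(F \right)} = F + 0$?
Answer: $0$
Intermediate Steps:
$p{\left(n,L \right)} = 3 + n$
$N{\left(F \right)} = F$
$K{\left(E \right)} = 0$
$B{\left(j \right)} = 3 j$
$R{\left(w \right)} = 0$
$R{\left(37 \right)} \left(\left(-14\right) 2\right) = 0 \left(\left(-14\right) 2\right) = 0 \left(-28\right) = 0$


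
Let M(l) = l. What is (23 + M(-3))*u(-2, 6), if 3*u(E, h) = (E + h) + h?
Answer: 200/3 ≈ 66.667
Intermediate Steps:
u(E, h) = E/3 + 2*h/3 (u(E, h) = ((E + h) + h)/3 = (E + 2*h)/3 = E/3 + 2*h/3)
(23 + M(-3))*u(-2, 6) = (23 - 3)*((⅓)*(-2) + (⅔)*6) = 20*(-⅔ + 4) = 20*(10/3) = 200/3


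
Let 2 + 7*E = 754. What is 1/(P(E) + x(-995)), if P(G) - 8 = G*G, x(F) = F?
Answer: 49/517141 ≈ 9.4752e-5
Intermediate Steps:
E = 752/7 (E = -2/7 + (⅐)*754 = -2/7 + 754/7 = 752/7 ≈ 107.43)
P(G) = 8 + G² (P(G) = 8 + G*G = 8 + G²)
1/(P(E) + x(-995)) = 1/((8 + (752/7)²) - 995) = 1/((8 + 565504/49) - 995) = 1/(565896/49 - 995) = 1/(517141/49) = 49/517141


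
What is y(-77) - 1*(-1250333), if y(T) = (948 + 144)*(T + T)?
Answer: 1082165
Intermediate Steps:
y(T) = 2184*T (y(T) = 1092*(2*T) = 2184*T)
y(-77) - 1*(-1250333) = 2184*(-77) - 1*(-1250333) = -168168 + 1250333 = 1082165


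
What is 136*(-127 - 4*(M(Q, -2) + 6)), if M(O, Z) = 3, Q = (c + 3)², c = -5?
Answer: -22168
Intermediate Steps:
Q = 4 (Q = (-5 + 3)² = (-2)² = 4)
136*(-127 - 4*(M(Q, -2) + 6)) = 136*(-127 - 4*(3 + 6)) = 136*(-127 - 4*9) = 136*(-127 - 36) = 136*(-163) = -22168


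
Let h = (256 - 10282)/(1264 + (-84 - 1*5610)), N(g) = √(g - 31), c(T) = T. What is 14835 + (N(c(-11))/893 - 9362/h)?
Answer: 53631025/5013 + I*√42/893 ≈ 10698.0 + 0.0072573*I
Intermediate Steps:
N(g) = √(-31 + g)
h = 5013/2215 (h = -10026/(1264 + (-84 - 5610)) = -10026/(1264 - 5694) = -10026/(-4430) = -10026*(-1/4430) = 5013/2215 ≈ 2.2632)
14835 + (N(c(-11))/893 - 9362/h) = 14835 + (√(-31 - 11)/893 - 9362/5013/2215) = 14835 + (√(-42)*(1/893) - 9362*2215/5013) = 14835 + ((I*√42)*(1/893) - 20736830/5013) = 14835 + (I*√42/893 - 20736830/5013) = 14835 + (-20736830/5013 + I*√42/893) = 53631025/5013 + I*√42/893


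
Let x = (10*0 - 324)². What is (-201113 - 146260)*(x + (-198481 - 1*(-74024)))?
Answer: 6767173413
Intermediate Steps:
x = 104976 (x = (0 - 324)² = (-324)² = 104976)
(-201113 - 146260)*(x + (-198481 - 1*(-74024))) = (-201113 - 146260)*(104976 + (-198481 - 1*(-74024))) = -347373*(104976 + (-198481 + 74024)) = -347373*(104976 - 124457) = -347373*(-19481) = 6767173413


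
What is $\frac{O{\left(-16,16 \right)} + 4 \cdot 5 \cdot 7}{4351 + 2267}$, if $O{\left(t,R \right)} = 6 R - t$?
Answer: $\frac{42}{1103} \approx 0.038078$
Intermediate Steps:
$O{\left(t,R \right)} = - t + 6 R$
$\frac{O{\left(-16,16 \right)} + 4 \cdot 5 \cdot 7}{4351 + 2267} = \frac{\left(\left(-1\right) \left(-16\right) + 6 \cdot 16\right) + 4 \cdot 5 \cdot 7}{4351 + 2267} = \frac{\left(16 + 96\right) + 20 \cdot 7}{6618} = \left(112 + 140\right) \frac{1}{6618} = 252 \cdot \frac{1}{6618} = \frac{42}{1103}$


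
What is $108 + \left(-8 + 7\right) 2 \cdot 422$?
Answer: $-736$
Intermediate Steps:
$108 + \left(-8 + 7\right) 2 \cdot 422 = 108 + \left(-1\right) 2 \cdot 422 = 108 - 844 = -736$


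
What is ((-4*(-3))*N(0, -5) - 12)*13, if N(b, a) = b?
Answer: -156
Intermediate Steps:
((-4*(-3))*N(0, -5) - 12)*13 = (-4*(-3)*0 - 12)*13 = (12*0 - 12)*13 = (0 - 12)*13 = -12*13 = -156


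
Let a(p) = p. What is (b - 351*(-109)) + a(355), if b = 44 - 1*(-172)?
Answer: 38830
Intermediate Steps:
b = 216 (b = 44 + 172 = 216)
(b - 351*(-109)) + a(355) = (216 - 351*(-109)) + 355 = (216 + 38259) + 355 = 38475 + 355 = 38830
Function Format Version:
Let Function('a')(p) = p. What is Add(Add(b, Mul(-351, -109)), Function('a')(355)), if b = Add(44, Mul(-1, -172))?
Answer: 38830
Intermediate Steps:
b = 216 (b = Add(44, 172) = 216)
Add(Add(b, Mul(-351, -109)), Function('a')(355)) = Add(Add(216, Mul(-351, -109)), 355) = Add(Add(216, 38259), 355) = Add(38475, 355) = 38830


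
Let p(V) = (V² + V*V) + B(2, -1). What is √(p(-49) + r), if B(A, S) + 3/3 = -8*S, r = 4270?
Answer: √9079 ≈ 95.284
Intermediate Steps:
B(A, S) = -1 - 8*S
p(V) = 7 + 2*V² (p(V) = (V² + V*V) + (-1 - 8*(-1)) = (V² + V²) + (-1 + 8) = 2*V² + 7 = 7 + 2*V²)
√(p(-49) + r) = √((7 + 2*(-49)²) + 4270) = √((7 + 2*2401) + 4270) = √((7 + 4802) + 4270) = √(4809 + 4270) = √9079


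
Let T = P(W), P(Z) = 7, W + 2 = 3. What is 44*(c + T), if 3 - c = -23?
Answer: 1452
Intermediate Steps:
W = 1 (W = -2 + 3 = 1)
c = 26 (c = 3 - 1*(-23) = 3 + 23 = 26)
T = 7
44*(c + T) = 44*(26 + 7) = 44*33 = 1452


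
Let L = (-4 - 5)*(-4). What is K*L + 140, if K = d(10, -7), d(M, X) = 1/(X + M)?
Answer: 152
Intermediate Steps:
d(M, X) = 1/(M + X)
K = ⅓ (K = 1/(10 - 7) = 1/3 = ⅓ ≈ 0.33333)
L = 36 (L = -9*(-4) = 36)
K*L + 140 = (⅓)*36 + 140 = 12 + 140 = 152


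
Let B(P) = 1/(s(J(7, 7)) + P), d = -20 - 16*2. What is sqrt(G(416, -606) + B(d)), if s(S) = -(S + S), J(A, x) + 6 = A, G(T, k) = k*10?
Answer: I*sqrt(1963446)/18 ≈ 77.846*I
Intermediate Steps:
G(T, k) = 10*k
J(A, x) = -6 + A
s(S) = -2*S
d = -52 (d = -20 - 32 = -52)
B(P) = 1/(-2 + P) (B(P) = 1/(-2*(-6 + 7) + P) = 1/(-2*1 + P) = 1/(-2 + P))
sqrt(G(416, -606) + B(d)) = sqrt(10*(-606) + 1/(-2 - 52)) = sqrt(-6060 + 1/(-54)) = sqrt(-6060 - 1/54) = sqrt(-327241/54) = I*sqrt(1963446)/18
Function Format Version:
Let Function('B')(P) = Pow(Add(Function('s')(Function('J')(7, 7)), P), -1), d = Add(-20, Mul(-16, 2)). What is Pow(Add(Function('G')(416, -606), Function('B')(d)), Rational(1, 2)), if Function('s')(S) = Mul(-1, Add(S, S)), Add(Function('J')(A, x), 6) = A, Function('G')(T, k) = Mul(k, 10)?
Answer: Mul(Rational(1, 18), I, Pow(1963446, Rational(1, 2))) ≈ Mul(77.846, I)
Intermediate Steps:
Function('G')(T, k) = Mul(10, k)
Function('J')(A, x) = Add(-6, A)
Function('s')(S) = Mul(-2, S) (Function('s')(S) = Mul(-1, Mul(2, S)) = Mul(-2, S))
d = -52 (d = Add(-20, -32) = -52)
Function('B')(P) = Pow(Add(-2, P), -1) (Function('B')(P) = Pow(Add(Mul(-2, Add(-6, 7)), P), -1) = Pow(Add(Mul(-2, 1), P), -1) = Pow(Add(-2, P), -1))
Pow(Add(Function('G')(416, -606), Function('B')(d)), Rational(1, 2)) = Pow(Add(Mul(10, -606), Pow(Add(-2, -52), -1)), Rational(1, 2)) = Pow(Add(-6060, Pow(-54, -1)), Rational(1, 2)) = Pow(Add(-6060, Rational(-1, 54)), Rational(1, 2)) = Pow(Rational(-327241, 54), Rational(1, 2)) = Mul(Rational(1, 18), I, Pow(1963446, Rational(1, 2)))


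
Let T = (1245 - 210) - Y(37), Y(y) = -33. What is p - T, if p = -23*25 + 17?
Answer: -1626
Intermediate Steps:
T = 1068 (T = (1245 - 210) - 1*(-33) = 1035 + 33 = 1068)
p = -558 (p = -575 + 17 = -558)
p - T = -558 - 1*1068 = -558 - 1068 = -1626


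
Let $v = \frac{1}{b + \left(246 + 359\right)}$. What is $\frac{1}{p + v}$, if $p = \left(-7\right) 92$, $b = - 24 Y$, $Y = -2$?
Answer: $- \frac{653}{420531} \approx -0.0015528$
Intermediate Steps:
$b = 48$ ($b = \left(-24\right) \left(-2\right) = 48$)
$v = \frac{1}{653}$ ($v = \frac{1}{48 + \left(246 + 359\right)} = \frac{1}{48 + 605} = \frac{1}{653} \approx 0.0015314$)
$p = -644$
$\frac{1}{p + v} = \frac{1}{-644 + \frac{1}{653}} = \frac{1}{- \frac{420531}{653}} = - \frac{653}{420531}$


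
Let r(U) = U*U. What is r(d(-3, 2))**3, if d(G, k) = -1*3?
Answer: 729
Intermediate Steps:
d(G, k) = -3
r(U) = U**2
r(d(-3, 2))**3 = ((-3)**2)**3 = 9**3 = 729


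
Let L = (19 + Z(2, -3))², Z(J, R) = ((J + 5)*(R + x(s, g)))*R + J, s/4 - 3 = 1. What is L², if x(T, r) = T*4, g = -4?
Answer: 2520473760000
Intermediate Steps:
s = 16 (s = 12 + 4*1 = 12 + 4 = 16)
x(T, r) = 4*T
Z(J, R) = J + R*(5 + J)*(64 + R) (Z(J, R) = ((J + 5)*(R + 4*16))*R + J = ((5 + J)*(R + 64))*R + J = ((5 + J)*(64 + R))*R + J = R*(5 + J)*(64 + R) + J = J + R*(5 + J)*(64 + R))
L = 1587600 (L = (19 + (2 + 5*(-3)² + 320*(-3) + 2*(-3)² + 64*2*(-3)))² = (19 + (2 + 5*9 - 960 + 2*9 - 384))² = (19 + (2 + 45 - 960 + 18 - 384))² = (19 - 1279)² = (-1260)² = 1587600)
L² = 1587600² = 2520473760000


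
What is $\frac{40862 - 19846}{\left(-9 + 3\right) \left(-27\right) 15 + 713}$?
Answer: $\frac{21016}{3143} \approx 6.6866$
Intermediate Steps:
$\frac{40862 - 19846}{\left(-9 + 3\right) \left(-27\right) 15 + 713} = \frac{21016}{\left(-6\right) \left(-27\right) 15 + 713} = \frac{21016}{162 \cdot 15 + 713} = \frac{21016}{2430 + 713} = \frac{21016}{3143}$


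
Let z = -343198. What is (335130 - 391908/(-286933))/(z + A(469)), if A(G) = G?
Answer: -10684472022/10926695573 ≈ -0.97783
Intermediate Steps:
(335130 - 391908/(-286933))/(z + A(469)) = (335130 - 391908/(-286933))/(-343198 + 469) = (335130 - 391908*(-1/286933))/(-342729) = (335130 + 391908/286933)*(-1/342729) = (96160248198/286933)*(-1/342729) = -10684472022/10926695573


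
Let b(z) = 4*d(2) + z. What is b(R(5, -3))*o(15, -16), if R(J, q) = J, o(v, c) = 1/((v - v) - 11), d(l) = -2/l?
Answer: -1/11 ≈ -0.090909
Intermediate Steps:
o(v, c) = -1/11 (o(v, c) = 1/(0 - 11) = 1/(-11) = -1/11)
b(z) = -4 + z (b(z) = 4*(-2/2) + z = 4*(-2*1/2) + z = 4*(-1) + z = -4 + z)
b(R(5, -3))*o(15, -16) = (-4 + 5)*(-1/11) = 1*(-1/11) = -1/11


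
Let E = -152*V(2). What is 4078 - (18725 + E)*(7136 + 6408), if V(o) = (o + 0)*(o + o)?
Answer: -237137818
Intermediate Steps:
V(o) = 2*o**2 (V(o) = o*(2*o) = 2*o**2)
E = -1216 (E = -304*2**2 = -304*4 = -152*8 = -1216)
4078 - (18725 + E)*(7136 + 6408) = 4078 - (18725 - 1216)*(7136 + 6408) = 4078 - 17509*13544 = 4078 - 1*237141896 = 4078 - 237141896 = -237137818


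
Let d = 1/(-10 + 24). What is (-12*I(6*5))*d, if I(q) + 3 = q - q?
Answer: 18/7 ≈ 2.5714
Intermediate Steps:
I(q) = -3 (I(q) = -3 + (q - q) = -3 + 0 = -3)
d = 1/14 ≈ 0.071429
(-12*I(6*5))*d = -12*(-3)*(1/14) = 36*(1/14) = 18/7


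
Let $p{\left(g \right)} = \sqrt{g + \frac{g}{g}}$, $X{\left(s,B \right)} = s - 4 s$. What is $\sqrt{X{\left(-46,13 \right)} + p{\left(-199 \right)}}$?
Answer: $\sqrt{138 + 3 i \sqrt{22}} \approx 11.763 + 0.59814 i$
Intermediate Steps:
$X{\left(s,B \right)} = - 3 s$
$p{\left(g \right)} = \sqrt{1 + g}$ ($p{\left(g \right)} = \sqrt{g + 1} = \sqrt{1 + g}$)
$\sqrt{X{\left(-46,13 \right)} + p{\left(-199 \right)}} = \sqrt{\left(-3\right) \left(-46\right) + \sqrt{1 - 199}} = \sqrt{138 + \sqrt{-198}} = \sqrt{138 + 3 i \sqrt{22}}$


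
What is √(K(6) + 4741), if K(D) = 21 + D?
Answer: 4*√298 ≈ 69.051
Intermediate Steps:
√(K(6) + 4741) = √((21 + 6) + 4741) = √(27 + 4741) = √4768 = 4*√298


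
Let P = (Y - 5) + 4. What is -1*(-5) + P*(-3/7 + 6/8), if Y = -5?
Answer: 43/14 ≈ 3.0714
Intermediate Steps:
P = -6 (P = (-5 - 5) + 4 = -10 + 4 = -6)
-1*(-5) + P*(-3/7 + 6/8) = -1*(-5) - 6*(-3/7 + 6/8) = 5 - 6*(-3*⅐ + 6*(⅛)) = 5 - 6*(-3/7 + ¾) = 5 - 6*9/28 = 5 - 27/14 = 43/14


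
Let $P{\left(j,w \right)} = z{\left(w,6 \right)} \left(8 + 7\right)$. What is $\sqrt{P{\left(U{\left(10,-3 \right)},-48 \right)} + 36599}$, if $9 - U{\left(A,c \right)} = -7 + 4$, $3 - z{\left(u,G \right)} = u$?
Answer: $2 \sqrt{9341} \approx 193.3$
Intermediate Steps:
$z{\left(u,G \right)} = 3 - u$
$U{\left(A,c \right)} = 12$ ($U{\left(A,c \right)} = 9 - \left(-7 + 4\right) = 9 - -3 = 9 + 3 = 12$)
$P{\left(j,w \right)} = 45 - 15 w$ ($P{\left(j,w \right)} = \left(3 - w\right) \left(8 + 7\right) = \left(3 - w\right) 15 = 45 - 15 w$)
$\sqrt{P{\left(U{\left(10,-3 \right)},-48 \right)} + 36599} = \sqrt{\left(45 - -720\right) + 36599} = \sqrt{\left(45 + 720\right) + 36599} = \sqrt{765 + 36599} = \sqrt{37364} = 2 \sqrt{9341}$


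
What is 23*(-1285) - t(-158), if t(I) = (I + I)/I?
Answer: -29557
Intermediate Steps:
t(I) = 2 (t(I) = (2*I)/I = 2)
23*(-1285) - t(-158) = 23*(-1285) - 1*2 = -29555 - 2 = -29557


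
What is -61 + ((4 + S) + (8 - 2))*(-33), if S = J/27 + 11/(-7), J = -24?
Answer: -6506/21 ≈ -309.81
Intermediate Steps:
S = -155/63 (S = -24/27 + 11/(-7) = -24*1/27 + 11*(-⅐) = -8/9 - 11/7 = -155/63 ≈ -2.4603)
-61 + ((4 + S) + (8 - 2))*(-33) = -61 + ((4 - 155/63) + (8 - 2))*(-33) = -61 + (97/63 + 6)*(-33) = -61 + (475/63)*(-33) = -61 - 5225/21 = -6506/21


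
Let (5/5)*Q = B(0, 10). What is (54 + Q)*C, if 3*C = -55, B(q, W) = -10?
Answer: -2420/3 ≈ -806.67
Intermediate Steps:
Q = -10
C = -55/3 (C = (⅓)*(-55) = -55/3 ≈ -18.333)
(54 + Q)*C = (54 - 10)*(-55/3) = 44*(-55/3) = -2420/3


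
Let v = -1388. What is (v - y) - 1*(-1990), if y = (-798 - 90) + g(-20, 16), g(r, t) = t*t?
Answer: 1234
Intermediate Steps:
g(r, t) = t²
y = -632 (y = (-798 - 90) + 16² = -888 + 256 = -632)
(v - y) - 1*(-1990) = (-1388 - 1*(-632)) - 1*(-1990) = (-1388 + 632) + 1990 = -756 + 1990 = 1234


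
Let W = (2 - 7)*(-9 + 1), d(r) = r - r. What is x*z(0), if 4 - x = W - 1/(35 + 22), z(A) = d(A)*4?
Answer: 0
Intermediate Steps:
d(r) = 0
W = 40 (W = -5*(-8) = 40)
z(A) = 0 (z(A) = 0*4 = 0)
x = -2051/57 (x = 4 - (40 - 1/(35 + 22)) = 4 - (40 - 1/57) = 4 - 1*2279/57 = 4 - 2279/57 = -2051/57 ≈ -35.982)
x*z(0) = -2051/57*0 = 0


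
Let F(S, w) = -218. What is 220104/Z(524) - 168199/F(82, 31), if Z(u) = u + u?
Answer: 28031903/28558 ≈ 981.58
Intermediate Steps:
Z(u) = 2*u
220104/Z(524) - 168199/F(82, 31) = 220104/((2*524)) - 168199/(-218) = 220104/1048 - 168199*(-1/218) = 220104*(1/1048) + 168199/218 = 27513/131 + 168199/218 = 28031903/28558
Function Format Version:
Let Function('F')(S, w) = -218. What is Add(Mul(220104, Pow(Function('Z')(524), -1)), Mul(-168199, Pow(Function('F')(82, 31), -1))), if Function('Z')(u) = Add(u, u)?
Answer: Rational(28031903, 28558) ≈ 981.58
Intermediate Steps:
Function('Z')(u) = Mul(2, u)
Add(Mul(220104, Pow(Function('Z')(524), -1)), Mul(-168199, Pow(Function('F')(82, 31), -1))) = Add(Mul(220104, Pow(Mul(2, 524), -1)), Mul(-168199, Pow(-218, -1))) = Add(Mul(220104, Pow(1048, -1)), Mul(-168199, Rational(-1, 218))) = Add(Mul(220104, Rational(1, 1048)), Rational(168199, 218)) = Add(Rational(27513, 131), Rational(168199, 218)) = Rational(28031903, 28558)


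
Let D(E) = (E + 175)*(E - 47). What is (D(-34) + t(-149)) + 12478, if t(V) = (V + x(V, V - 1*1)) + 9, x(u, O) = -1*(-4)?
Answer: 921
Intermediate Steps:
D(E) = (-47 + E)*(175 + E) (D(E) = (175 + E)*(-47 + E) = (-47 + E)*(175 + E))
x(u, O) = 4
t(V) = 13 + V (t(V) = (V + 4) + 9 = (4 + V) + 9 = 13 + V)
(D(-34) + t(-149)) + 12478 = ((-8225 + (-34)² + 128*(-34)) + (13 - 149)) + 12478 = ((-8225 + 1156 - 4352) - 136) + 12478 = (-11421 - 136) + 12478 = -11557 + 12478 = 921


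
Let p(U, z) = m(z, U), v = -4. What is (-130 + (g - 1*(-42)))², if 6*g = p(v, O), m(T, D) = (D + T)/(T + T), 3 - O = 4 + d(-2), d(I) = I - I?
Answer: 1104601/144 ≈ 7670.8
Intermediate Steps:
d(I) = 0
O = -1 (O = 3 - (4 + 0) = 3 - 1*4 = 3 - 4 = -1)
m(T, D) = (D + T)/(2*T) (m(T, D) = (D + T)/((2*T)) = (D + T)*(1/(2*T)) = (D + T)/(2*T))
p(U, z) = (U + z)/(2*z)
g = 5/12 (g = ((½)*(-4 - 1)/(-1))/6 = ((½)*(-1)*(-5))/6 = (⅙)*(5/2) = 5/12 ≈ 0.41667)
(-130 + (g - 1*(-42)))² = (-130 + (5/12 - 1*(-42)))² = (-130 + (5/12 + 42))² = (-130 + 509/12)² = (-1051/12)² = 1104601/144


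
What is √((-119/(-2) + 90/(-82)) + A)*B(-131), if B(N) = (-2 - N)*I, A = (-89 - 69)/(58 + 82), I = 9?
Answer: 6966*√3276105/1435 ≈ 8786.4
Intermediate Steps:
A = -79/70 (A = -158/140 = -158*1/140 = -79/70 ≈ -1.1286)
B(N) = -18 - 9*N (B(N) = (-2 - N)*9 = -18 - 9*N)
√((-119/(-2) + 90/(-82)) + A)*B(-131) = √((-119/(-2) + 90/(-82)) - 79/70)*(-18 - 9*(-131)) = √((-119*(-½) + 90*(-1/82)) - 79/70)*(-18 + 1179) = √((119/2 - 45/41) - 79/70)*1161 = √(4789/82 - 79/70)*1161 = √(82188/1435)*1161 = (6*√3276105/1435)*1161 = 6966*√3276105/1435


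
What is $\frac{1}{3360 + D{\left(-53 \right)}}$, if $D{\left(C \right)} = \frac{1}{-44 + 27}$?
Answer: $\frac{17}{57119} \approx 0.00029762$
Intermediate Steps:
$D{\left(C \right)} = - \frac{1}{17}$ ($D{\left(C \right)} = \frac{1}{-17} = - \frac{1}{17}$)
$\frac{1}{3360 + D{\left(-53 \right)}} = \frac{1}{3360 - \frac{1}{17}} = \frac{1}{\frac{57119}{17}} = \frac{17}{57119}$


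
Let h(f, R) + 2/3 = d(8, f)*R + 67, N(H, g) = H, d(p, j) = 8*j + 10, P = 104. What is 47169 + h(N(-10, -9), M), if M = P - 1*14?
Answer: 122806/3 ≈ 40935.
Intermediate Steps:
M = 90 (M = 104 - 1*14 = 104 - 14 = 90)
d(p, j) = 10 + 8*j
h(f, R) = 199/3 + R*(10 + 8*f) (h(f, R) = -⅔ + ((10 + 8*f)*R + 67) = -⅔ + (R*(10 + 8*f) + 67) = -⅔ + (67 + R*(10 + 8*f)) = 199/3 + R*(10 + 8*f))
47169 + h(N(-10, -9), M) = 47169 + (199/3 + 2*90*(5 + 4*(-10))) = 47169 + (199/3 + 2*90*(5 - 40)) = 47169 + (199/3 + 2*90*(-35)) = 47169 + (199/3 - 6300) = 47169 - 18701/3 = 122806/3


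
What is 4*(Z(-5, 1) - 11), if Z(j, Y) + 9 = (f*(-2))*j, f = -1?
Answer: -120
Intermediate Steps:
Z(j, Y) = -9 + 2*j (Z(j, Y) = -9 + (-1*(-2))*j = -9 + 2*j)
4*(Z(-5, 1) - 11) = 4*((-9 + 2*(-5)) - 11) = 4*((-9 - 10) - 11) = 4*(-19 - 11) = 4*(-30) = -120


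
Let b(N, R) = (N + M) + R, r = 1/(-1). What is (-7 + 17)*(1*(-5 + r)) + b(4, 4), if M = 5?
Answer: -47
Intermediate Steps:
r = -1
b(N, R) = 5 + N + R (b(N, R) = (N + 5) + R = (5 + N) + R = 5 + N + R)
(-7 + 17)*(1*(-5 + r)) + b(4, 4) = (-7 + 17)*(1*(-5 - 1)) + (5 + 4 + 4) = 10*(1*(-6)) + 13 = 10*(-6) + 13 = -60 + 13 = -47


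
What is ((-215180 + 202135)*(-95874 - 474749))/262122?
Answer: 7443777035/262122 ≈ 28398.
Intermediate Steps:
((-215180 + 202135)*(-95874 - 474749))/262122 = -13045*(-570623)*(1/262122) = 7443777035*(1/262122) = 7443777035/262122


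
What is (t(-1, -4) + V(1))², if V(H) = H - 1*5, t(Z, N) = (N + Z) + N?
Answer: 169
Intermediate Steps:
t(Z, N) = Z + 2*N
V(H) = -5 + H (V(H) = H - 5 = -5 + H)
(t(-1, -4) + V(1))² = ((-1 + 2*(-4)) + (-5 + 1))² = ((-1 - 8) - 4)² = (-9 - 4)² = (-13)² = 169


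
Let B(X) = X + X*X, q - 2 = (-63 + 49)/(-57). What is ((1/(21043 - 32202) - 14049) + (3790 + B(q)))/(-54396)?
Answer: 185840933099/986079564018 ≈ 0.18846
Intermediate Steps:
q = 128/57 (q = 2 + (-63 + 49)/(-57) = 2 - 14*(-1/57) = 2 + 14/57 = 128/57 ≈ 2.2456)
B(X) = X + X²
((1/(21043 - 32202) - 14049) + (3790 + B(q)))/(-54396) = ((1/(21043 - 32202) - 14049) + (3790 + 128*(1 + 128/57)/57))/(-54396) = ((1/(-11159) - 14049) + (3790 + (128/57)*(185/57)))*(-1/54396) = ((-1/11159 - 14049) + (3790 + 23680/3249))*(-1/54396) = (-156772792/11159 + 12337390/3249)*(-1/54396) = -371681866198/36255591*(-1/54396) = 185840933099/986079564018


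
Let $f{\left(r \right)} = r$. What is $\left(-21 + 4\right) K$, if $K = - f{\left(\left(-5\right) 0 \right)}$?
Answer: $0$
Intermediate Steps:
$K = 0$ ($K = - \left(-5\right) 0 = \left(-1\right) 0 = 0$)
$\left(-21 + 4\right) K = \left(-21 + 4\right) 0 = \left(-17\right) 0 = 0$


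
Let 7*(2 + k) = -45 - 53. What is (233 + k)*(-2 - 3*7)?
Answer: -4991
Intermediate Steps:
k = -16 (k = -2 + (-45 - 53)/7 = -2 + (⅐)*(-98) = -2 - 14 = -16)
(233 + k)*(-2 - 3*7) = (233 - 16)*(-2 - 3*7) = 217*(-2 - 21) = 217*(-23) = -4991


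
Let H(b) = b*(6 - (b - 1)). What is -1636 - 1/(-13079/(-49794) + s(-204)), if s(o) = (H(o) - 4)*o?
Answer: -715391002634366/437280563927 ≈ -1636.0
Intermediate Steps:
H(b) = b*(7 - b) (H(b) = b*(6 - (-1 + b)) = b*(6 + (1 - b)) = b*(7 - b))
s(o) = o*(-4 + o*(7 - o)) (s(o) = (o*(7 - o) - 4)*o = (-4 + o*(7 - o))*o = o*(-4 + o*(7 - o)))
-1636 - 1/(-13079/(-49794) + s(-204)) = -1636 - 1/(-13079/(-49794) - 1*(-204)*(4 - 204*(-7 - 204))) = -1636 - 1/(-13079*(-1/49794) - 1*(-204)*(4 - 204*(-211))) = -1636 - 1/(13079/49794 - 1*(-204)*(4 + 43044)) = -1636 - 1/(13079/49794 - 1*(-204)*43048) = -1636 - 1/(13079/49794 + 8781792) = -1636 - 1/437280563927/49794 = -1636 - 1*49794/437280563927 = -1636 - 49794/437280563927 = -715391002634366/437280563927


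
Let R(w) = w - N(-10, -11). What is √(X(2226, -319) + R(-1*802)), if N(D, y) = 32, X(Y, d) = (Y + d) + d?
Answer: √754 ≈ 27.459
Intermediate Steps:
X(Y, d) = Y + 2*d
R(w) = -32 + w (R(w) = w - 1*32 = w - 32 = -32 + w)
√(X(2226, -319) + R(-1*802)) = √((2226 + 2*(-319)) + (-32 - 1*802)) = √((2226 - 638) + (-32 - 802)) = √(1588 - 834) = √754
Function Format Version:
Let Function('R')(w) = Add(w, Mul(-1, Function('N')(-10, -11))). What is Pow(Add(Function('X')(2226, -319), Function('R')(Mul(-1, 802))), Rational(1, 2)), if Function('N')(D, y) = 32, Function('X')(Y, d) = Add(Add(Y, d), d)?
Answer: Pow(754, Rational(1, 2)) ≈ 27.459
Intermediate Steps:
Function('X')(Y, d) = Add(Y, Mul(2, d))
Function('R')(w) = Add(-32, w) (Function('R')(w) = Add(w, Mul(-1, 32)) = Add(w, -32) = Add(-32, w))
Pow(Add(Function('X')(2226, -319), Function('R')(Mul(-1, 802))), Rational(1, 2)) = Pow(Add(Add(2226, Mul(2, -319)), Add(-32, Mul(-1, 802))), Rational(1, 2)) = Pow(Add(Add(2226, -638), Add(-32, -802)), Rational(1, 2)) = Pow(Add(1588, -834), Rational(1, 2)) = Pow(754, Rational(1, 2))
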